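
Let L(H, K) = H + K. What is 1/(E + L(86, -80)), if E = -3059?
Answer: -1/3053 ≈ -0.00032755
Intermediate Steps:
1/(E + L(86, -80)) = 1/(-3059 + (86 - 80)) = 1/(-3059 + 6) = 1/(-3053) = -1/3053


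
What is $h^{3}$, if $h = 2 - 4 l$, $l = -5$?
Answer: $10648$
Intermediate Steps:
$h = 22$ ($h = 2 - -20 = 2 + 20 = 22$)
$h^{3} = 22^{3} = 10648$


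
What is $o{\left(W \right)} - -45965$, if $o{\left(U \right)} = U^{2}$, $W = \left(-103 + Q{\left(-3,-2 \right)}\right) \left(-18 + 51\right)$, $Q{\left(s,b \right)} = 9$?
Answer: $9668369$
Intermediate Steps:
$W = -3102$ ($W = \left(-103 + 9\right) \left(-18 + 51\right) = \left(-94\right) 33 = -3102$)
$o{\left(W \right)} - -45965 = \left(-3102\right)^{2} - -45965 = 9622404 + 45965 = 9668369$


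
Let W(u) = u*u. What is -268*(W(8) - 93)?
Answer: 7772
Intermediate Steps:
W(u) = u²
-268*(W(8) - 93) = -268*(8² - 93) = -268*(64 - 93) = -268*(-29) = 7772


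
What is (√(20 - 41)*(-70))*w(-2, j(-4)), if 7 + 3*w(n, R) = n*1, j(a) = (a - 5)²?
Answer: 210*I*√21 ≈ 962.34*I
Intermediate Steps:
j(a) = (-5 + a)²
w(n, R) = -7/3 + n/3 (w(n, R) = -7/3 + (n*1)/3 = -7/3 + n/3)
(√(20 - 41)*(-70))*w(-2, j(-4)) = (√(20 - 41)*(-70))*(-7/3 + (⅓)*(-2)) = (√(-21)*(-70))*(-7/3 - ⅔) = ((I*√21)*(-70))*(-3) = -70*I*√21*(-3) = 210*I*√21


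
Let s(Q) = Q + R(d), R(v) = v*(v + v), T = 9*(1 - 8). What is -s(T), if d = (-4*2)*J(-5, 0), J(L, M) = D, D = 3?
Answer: -1089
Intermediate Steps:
J(L, M) = 3
T = -63 (T = 9*(-7) = -63)
d = -24 (d = -4*2*3 = -8*3 = -24)
R(v) = 2*v² (R(v) = v*(2*v) = 2*v²)
s(Q) = 1152 + Q (s(Q) = Q + 2*(-24)² = Q + 2*576 = Q + 1152 = 1152 + Q)
-s(T) = -(1152 - 63) = -1*1089 = -1089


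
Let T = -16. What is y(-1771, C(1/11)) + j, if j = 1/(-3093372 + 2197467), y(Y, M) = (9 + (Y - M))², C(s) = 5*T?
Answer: 2534626337219/895905 ≈ 2.8291e+6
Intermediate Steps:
C(s) = -80 (C(s) = 5*(-16) = -80)
y(Y, M) = (9 + Y - M)²
j = -1/895905 (j = 1/(-895905) = -1/895905 ≈ -1.1162e-6)
y(-1771, C(1/11)) + j = (9 - 1771 - 1*(-80))² - 1/895905 = (9 - 1771 + 80)² - 1/895905 = (-1682)² - 1/895905 = 2829124 - 1/895905 = 2534626337219/895905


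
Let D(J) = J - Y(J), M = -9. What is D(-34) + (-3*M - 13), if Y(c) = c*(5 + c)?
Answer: -1006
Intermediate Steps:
D(J) = J - J*(5 + J)
D(-34) + (-3*M - 13) = -34*(-4 - 1*(-34)) + (-3*(-9) - 13) = -34*(-4 + 34) + (27 - 13) = -34*30 + 14 = -1020 + 14 = -1006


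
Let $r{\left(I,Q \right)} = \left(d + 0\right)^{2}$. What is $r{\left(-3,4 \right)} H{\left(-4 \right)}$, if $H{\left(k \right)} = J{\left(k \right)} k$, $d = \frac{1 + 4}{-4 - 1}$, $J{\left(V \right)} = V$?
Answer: $16$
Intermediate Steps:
$d = -1$ ($d = \frac{5}{-5} = 5 \left(- \frac{1}{5}\right) = -1$)
$H{\left(k \right)} = k^{2}$ ($H{\left(k \right)} = k k = k^{2}$)
$r{\left(I,Q \right)} = 1$ ($r{\left(I,Q \right)} = \left(-1 + 0\right)^{2} = \left(-1\right)^{2} = 1$)
$r{\left(-3,4 \right)} H{\left(-4 \right)} = 1 \left(-4\right)^{2} = 1 \cdot 16 = 16$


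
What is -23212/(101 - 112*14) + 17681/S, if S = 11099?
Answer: 283568015/16282233 ≈ 17.416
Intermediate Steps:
-23212/(101 - 112*14) + 17681/S = -23212/(101 - 112*14) + 17681/11099 = -23212/(101 - 1568) + 17681*(1/11099) = -23212/(-1467) + 17681/11099 = -23212*(-1/1467) + 17681/11099 = 23212/1467 + 17681/11099 = 283568015/16282233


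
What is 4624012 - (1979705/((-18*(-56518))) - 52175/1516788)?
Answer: 7078519211851988/1530818289 ≈ 4.6240e+6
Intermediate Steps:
4624012 - (1979705/((-18*(-56518))) - 52175/1516788) = 4624012 - (1979705/1017324 - 52175*1/1516788) = 4624012 - (1979705*(1/1017324) - 52175/1516788) = 4624012 - (282815/145332 - 52175/1516788) = 4624012 - 1*2926303480/1530818289 = 4624012 - 2926303480/1530818289 = 7078519211851988/1530818289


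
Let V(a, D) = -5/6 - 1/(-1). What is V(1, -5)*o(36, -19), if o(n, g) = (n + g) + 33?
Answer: 25/3 ≈ 8.3333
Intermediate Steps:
V(a, D) = ⅙ (V(a, D) = -5*⅙ - 1*(-1) = -⅚ + 1 = ⅙)
o(n, g) = 33 + g + n (o(n, g) = (g + n) + 33 = 33 + g + n)
V(1, -5)*o(36, -19) = (33 - 19 + 36)/6 = (⅙)*50 = 25/3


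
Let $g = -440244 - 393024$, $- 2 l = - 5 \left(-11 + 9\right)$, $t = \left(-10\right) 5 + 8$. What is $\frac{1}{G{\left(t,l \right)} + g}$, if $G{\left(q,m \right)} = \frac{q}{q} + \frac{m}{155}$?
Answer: $- \frac{31}{25831278} \approx -1.2001 \cdot 10^{-6}$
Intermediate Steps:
$t = -42$ ($t = -50 + 8 = -42$)
$l = -5$ ($l = - \frac{\left(-5\right) \left(-11 + 9\right)}{2} = - \frac{\left(-5\right) \left(-2\right)}{2} = \left(- \frac{1}{2}\right) 10 = -5$)
$g = -833268$ ($g = -440244 - 393024 = -833268$)
$G{\left(q,m \right)} = 1 + \frac{m}{155}$ ($G{\left(q,m \right)} = 1 + m \frac{1}{155} = 1 + \frac{m}{155}$)
$\frac{1}{G{\left(t,l \right)} + g} = \frac{1}{\left(1 + \frac{1}{155} \left(-5\right)\right) - 833268} = \frac{1}{\left(1 - \frac{1}{31}\right) - 833268} = \frac{1}{\frac{30}{31} - 833268} = \frac{1}{- \frac{25831278}{31}} = - \frac{31}{25831278}$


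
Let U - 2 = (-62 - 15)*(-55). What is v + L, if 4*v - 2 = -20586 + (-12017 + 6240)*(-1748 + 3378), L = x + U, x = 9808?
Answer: -4690457/2 ≈ -2.3452e+6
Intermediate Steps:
U = 4237 (U = 2 + (-62 - 15)*(-55) = 2 - 77*(-55) = 2 + 4235 = 4237)
L = 14045 (L = 9808 + 4237 = 14045)
v = -4718547/2 (v = ½ + (-20586 + (-12017 + 6240)*(-1748 + 3378))/4 = ½ + (-20586 - 5777*1630)/4 = ½ + (-20586 - 9416510)/4 = ½ + (¼)*(-9437096) = ½ - 2359274 = -4718547/2 ≈ -2.3593e+6)
v + L = -4718547/2 + 14045 = -4690457/2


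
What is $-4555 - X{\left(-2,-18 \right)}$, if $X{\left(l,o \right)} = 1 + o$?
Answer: $-4538$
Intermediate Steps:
$-4555 - X{\left(-2,-18 \right)} = -4555 - \left(1 - 18\right) = -4555 - -17 = -4555 + 17 = -4538$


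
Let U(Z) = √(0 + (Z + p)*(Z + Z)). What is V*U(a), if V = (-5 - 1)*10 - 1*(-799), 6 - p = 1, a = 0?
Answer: 0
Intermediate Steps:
p = 5 (p = 6 - 1*1 = 6 - 1 = 5)
U(Z) = √2*√(Z*(5 + Z)) (U(Z) = √(0 + (Z + 5)*(Z + Z)) = √(0 + (5 + Z)*(2*Z)) = √(0 + 2*Z*(5 + Z)) = √(2*Z*(5 + Z)) = √2*√(Z*(5 + Z)))
V = 739 (V = -6*10 + 799 = -60 + 799 = 739)
V*U(a) = 739*(√2*√(0*(5 + 0))) = 739*(√2*√(0*5)) = 739*(√2*√0) = 739*(√2*0) = 739*0 = 0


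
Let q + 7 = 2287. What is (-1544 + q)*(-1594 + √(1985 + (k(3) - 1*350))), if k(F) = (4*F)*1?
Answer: -1173184 + 2208*√183 ≈ -1.1433e+6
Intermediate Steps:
q = 2280 (q = -7 + 2287 = 2280)
k(F) = 4*F
(-1544 + q)*(-1594 + √(1985 + (k(3) - 1*350))) = (-1544 + 2280)*(-1594 + √(1985 + (4*3 - 1*350))) = 736*(-1594 + √(1985 + (12 - 350))) = 736*(-1594 + √(1985 - 338)) = 736*(-1594 + √1647) = 736*(-1594 + 3*√183) = -1173184 + 2208*√183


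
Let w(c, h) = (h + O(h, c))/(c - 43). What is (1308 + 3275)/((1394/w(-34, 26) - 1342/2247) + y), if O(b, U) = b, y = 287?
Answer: -267748026/103862021 ≈ -2.5779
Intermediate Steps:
w(c, h) = 2*h/(-43 + c) (w(c, h) = (h + h)/(c - 43) = (2*h)/(-43 + c) = 2*h/(-43 + c))
(1308 + 3275)/((1394/w(-34, 26) - 1342/2247) + y) = (1308 + 3275)/((1394/((2*26/(-43 - 34))) - 1342/2247) + 287) = 4583/((1394/((2*26/(-77))) - 1342*1/2247) + 287) = 4583/((1394/((2*26*(-1/77))) - 1342/2247) + 287) = 4583/((1394/(-52/77) - 1342/2247) + 287) = 4583/((1394*(-77/52) - 1342/2247) + 287) = 4583/((-53669/26 - 1342/2247) + 287) = 4583/(-120629135/58422 + 287) = 4583/(-103862021/58422) = 4583*(-58422/103862021) = -267748026/103862021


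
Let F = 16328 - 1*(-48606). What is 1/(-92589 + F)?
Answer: -1/27655 ≈ -3.6160e-5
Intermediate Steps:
F = 64934 (F = 16328 + 48606 = 64934)
1/(-92589 + F) = 1/(-92589 + 64934) = 1/(-27655) = -1/27655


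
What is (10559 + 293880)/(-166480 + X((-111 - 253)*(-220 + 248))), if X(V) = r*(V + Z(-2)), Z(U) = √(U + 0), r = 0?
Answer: -304439/166480 ≈ -1.8287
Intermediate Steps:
Z(U) = √U
X(V) = 0 (X(V) = 0*(V + √(-2)) = 0*(V + I*√2) = 0)
(10559 + 293880)/(-166480 + X((-111 - 253)*(-220 + 248))) = (10559 + 293880)/(-166480 + 0) = 304439/(-166480) = 304439*(-1/166480) = -304439/166480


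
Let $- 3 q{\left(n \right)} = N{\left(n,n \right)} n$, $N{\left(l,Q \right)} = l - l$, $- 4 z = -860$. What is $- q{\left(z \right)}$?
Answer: $0$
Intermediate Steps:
$z = 215$ ($z = \left(- \frac{1}{4}\right) \left(-860\right) = 215$)
$N{\left(l,Q \right)} = 0$
$q{\left(n \right)} = 0$ ($q{\left(n \right)} = - \frac{0 n}{3} = \left(- \frac{1}{3}\right) 0 = 0$)
$- q{\left(z \right)} = \left(-1\right) 0 = 0$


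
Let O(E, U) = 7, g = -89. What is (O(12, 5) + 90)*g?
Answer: -8633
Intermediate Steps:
(O(12, 5) + 90)*g = (7 + 90)*(-89) = 97*(-89) = -8633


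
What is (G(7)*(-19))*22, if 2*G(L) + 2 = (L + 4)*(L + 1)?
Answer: -17974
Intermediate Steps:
G(L) = -1 + (1 + L)*(4 + L)/2 (G(L) = -1 + ((L + 4)*(L + 1))/2 = -1 + ((4 + L)*(1 + L))/2 = -1 + ((1 + L)*(4 + L))/2 = -1 + (1 + L)*(4 + L)/2)
(G(7)*(-19))*22 = ((1 + (1/2)*7**2 + (5/2)*7)*(-19))*22 = ((1 + (1/2)*49 + 35/2)*(-19))*22 = ((1 + 49/2 + 35/2)*(-19))*22 = (43*(-19))*22 = -817*22 = -17974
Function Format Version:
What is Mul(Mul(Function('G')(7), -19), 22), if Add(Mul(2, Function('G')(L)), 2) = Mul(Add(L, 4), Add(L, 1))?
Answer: -17974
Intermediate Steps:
Function('G')(L) = Add(-1, Mul(Rational(1, 2), Add(1, L), Add(4, L))) (Function('G')(L) = Add(-1, Mul(Rational(1, 2), Mul(Add(L, 4), Add(L, 1)))) = Add(-1, Mul(Rational(1, 2), Mul(Add(4, L), Add(1, L)))) = Add(-1, Mul(Rational(1, 2), Mul(Add(1, L), Add(4, L)))) = Add(-1, Mul(Rational(1, 2), Add(1, L), Add(4, L))))
Mul(Mul(Function('G')(7), -19), 22) = Mul(Mul(Add(1, Mul(Rational(1, 2), Pow(7, 2)), Mul(Rational(5, 2), 7)), -19), 22) = Mul(Mul(Add(1, Mul(Rational(1, 2), 49), Rational(35, 2)), -19), 22) = Mul(Mul(Add(1, Rational(49, 2), Rational(35, 2)), -19), 22) = Mul(Mul(43, -19), 22) = Mul(-817, 22) = -17974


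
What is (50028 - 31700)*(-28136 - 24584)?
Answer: -966252160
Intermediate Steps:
(50028 - 31700)*(-28136 - 24584) = 18328*(-52720) = -966252160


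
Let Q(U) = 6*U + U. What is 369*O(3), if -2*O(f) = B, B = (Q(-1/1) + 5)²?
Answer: -738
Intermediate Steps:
Q(U) = 7*U
B = 4 (B = (7*(-1/1) + 5)² = (7*(-1*1) + 5)² = (7*(-1) + 5)² = (-7 + 5)² = (-2)² = 4)
O(f) = -2 (O(f) = -½*4 = -2)
369*O(3) = 369*(-2) = -738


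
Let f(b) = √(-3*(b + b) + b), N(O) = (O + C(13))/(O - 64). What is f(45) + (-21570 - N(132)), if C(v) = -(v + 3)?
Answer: -366719/17 + 15*I ≈ -21572.0 + 15.0*I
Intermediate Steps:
C(v) = -3 - v (C(v) = -(3 + v) = -3 - v)
N(O) = (-16 + O)/(-64 + O) (N(O) = (O + (-3 - 1*13))/(O - 64) = (O + (-3 - 13))/(-64 + O) = (O - 16)/(-64 + O) = (-16 + O)/(-64 + O))
f(b) = √5*√(-b) (f(b) = √(-6*b + b) = √(-5*b) = √5*√(-b))
f(45) + (-21570 - N(132)) = √5*√(-1*45) + (-21570 - (-16 + 132)/(-64 + 132)) = √5*√(-45) + (-21570 - 116/68) = √5*(3*I*√5) + (-21570 - 116/68) = 15*I + (-21570 - 1*29/17) = 15*I + (-21570 - 29/17) = 15*I - 366719/17 = -366719/17 + 15*I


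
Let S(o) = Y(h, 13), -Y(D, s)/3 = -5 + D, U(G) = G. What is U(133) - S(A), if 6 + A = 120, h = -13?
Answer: 79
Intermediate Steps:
Y(D, s) = 15 - 3*D (Y(D, s) = -3*(-5 + D) = 15 - 3*D)
A = 114 (A = -6 + 120 = 114)
S(o) = 54 (S(o) = 15 - 3*(-13) = 15 + 39 = 54)
U(133) - S(A) = 133 - 1*54 = 133 - 54 = 79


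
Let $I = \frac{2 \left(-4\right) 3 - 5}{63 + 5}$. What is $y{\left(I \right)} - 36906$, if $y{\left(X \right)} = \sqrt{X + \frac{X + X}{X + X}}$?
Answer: $-36906 + \frac{\sqrt{663}}{34} \approx -36905.0$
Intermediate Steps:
$I = - \frac{29}{68}$ ($I = \frac{\left(-8\right) 3 - 5}{68} = \left(-24 - 5\right) \frac{1}{68} = \left(-29\right) \frac{1}{68} = - \frac{29}{68} \approx -0.42647$)
$y{\left(X \right)} = \sqrt{1 + X}$ ($y{\left(X \right)} = \sqrt{X + \frac{2 X}{2 X}} = \sqrt{X + 2 X \frac{1}{2 X}} = \sqrt{X + 1} = \sqrt{1 + X}$)
$y{\left(I \right)} - 36906 = \sqrt{1 - \frac{29}{68}} - 36906 = \sqrt{\frac{39}{68}} - 36906 = \frac{\sqrt{663}}{34} - 36906 = -36906 + \frac{\sqrt{663}}{34}$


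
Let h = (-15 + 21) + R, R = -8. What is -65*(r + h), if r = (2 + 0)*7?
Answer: -780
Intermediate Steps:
r = 14 (r = 2*7 = 14)
h = -2 (h = (-15 + 21) - 8 = 6 - 8 = -2)
-65*(r + h) = -65*(14 - 2) = -65*12 = -780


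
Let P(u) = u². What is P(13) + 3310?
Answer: 3479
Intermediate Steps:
P(13) + 3310 = 13² + 3310 = 169 + 3310 = 3479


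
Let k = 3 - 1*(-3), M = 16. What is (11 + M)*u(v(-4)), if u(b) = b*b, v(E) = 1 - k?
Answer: 675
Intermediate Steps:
k = 6 (k = 3 + 3 = 6)
v(E) = -5 (v(E) = 1 - 1*6 = 1 - 6 = -5)
u(b) = b**2
(11 + M)*u(v(-4)) = (11 + 16)*(-5)**2 = 27*25 = 675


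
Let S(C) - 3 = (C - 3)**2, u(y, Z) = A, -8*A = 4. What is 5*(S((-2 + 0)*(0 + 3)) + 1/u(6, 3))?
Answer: 410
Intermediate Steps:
A = -1/2 (A = -1/8*4 = -1/2 ≈ -0.50000)
u(y, Z) = -1/2
S(C) = 3 + (-3 + C)**2 (S(C) = 3 + (C - 3)**2 = 3 + (-3 + C)**2)
5*(S((-2 + 0)*(0 + 3)) + 1/u(6, 3)) = 5*((3 + (-3 + (-2 + 0)*(0 + 3))**2) + 1/(-1/2)) = 5*((3 + (-3 - 2*3)**2) - 2) = 5*((3 + (-3 - 6)**2) - 2) = 5*((3 + (-9)**2) - 2) = 5*((3 + 81) - 2) = 5*(84 - 2) = 5*82 = 410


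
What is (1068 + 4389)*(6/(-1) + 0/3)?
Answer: -32742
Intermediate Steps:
(1068 + 4389)*(6/(-1) + 0/3) = 5457*(6*(-1) + 0*(1/3)) = 5457*(-6 + 0) = 5457*(-6) = -32742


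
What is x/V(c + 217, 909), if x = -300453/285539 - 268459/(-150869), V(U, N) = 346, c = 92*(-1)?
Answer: 15663235372/7452664126643 ≈ 0.0021017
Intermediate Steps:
c = -92
x = 31326470744/43078983391 (x = -300453*1/285539 - 268459*(-1/150869) = -300453/285539 + 268459/150869 = 31326470744/43078983391 ≈ 0.72719)
x/V(c + 217, 909) = (31326470744/43078983391)/346 = (31326470744/43078983391)*(1/346) = 15663235372/7452664126643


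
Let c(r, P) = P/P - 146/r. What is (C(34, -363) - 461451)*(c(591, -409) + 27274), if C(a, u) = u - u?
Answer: -2479434519643/197 ≈ -1.2586e+10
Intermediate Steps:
c(r, P) = 1 - 146/r
C(a, u) = 0
(C(34, -363) - 461451)*(c(591, -409) + 27274) = (0 - 461451)*((-146 + 591)/591 + 27274) = -461451*((1/591)*445 + 27274) = -461451*(445/591 + 27274) = -461451*16119379/591 = -2479434519643/197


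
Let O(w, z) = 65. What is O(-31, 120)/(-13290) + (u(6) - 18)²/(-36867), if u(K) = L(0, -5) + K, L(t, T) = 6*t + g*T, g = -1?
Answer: -203171/32664162 ≈ -0.0062200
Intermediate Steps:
L(t, T) = -T + 6*t (L(t, T) = 6*t - T = -T + 6*t)
u(K) = 5 + K (u(K) = (-1*(-5) + 6*0) + K = (5 + 0) + K = 5 + K)
O(-31, 120)/(-13290) + (u(6) - 18)²/(-36867) = 65/(-13290) + ((5 + 6) - 18)²/(-36867) = 65*(-1/13290) + (11 - 18)²*(-1/36867) = -13/2658 + (-7)²*(-1/36867) = -13/2658 + 49*(-1/36867) = -13/2658 - 49/36867 = -203171/32664162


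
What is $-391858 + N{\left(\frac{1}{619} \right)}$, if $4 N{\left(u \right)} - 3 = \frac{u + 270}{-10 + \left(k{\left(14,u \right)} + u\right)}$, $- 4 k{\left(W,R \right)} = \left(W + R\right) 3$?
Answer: $- \frac{79558662277}{203028} \approx -3.9186 \cdot 10^{5}$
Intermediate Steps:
$k{\left(W,R \right)} = - \frac{3 R}{4} - \frac{3 W}{4}$ ($k{\left(W,R \right)} = - \frac{\left(W + R\right) 3}{4} = - \frac{\left(R + W\right) 3}{4} = - \frac{3 R + 3 W}{4} = - \frac{3 R}{4} - \frac{3 W}{4}$)
$N{\left(u \right)} = \frac{3}{4} + \frac{270 + u}{4 \left(- \frac{41}{2} + \frac{u}{4}\right)}$ ($N{\left(u \right)} = \frac{3}{4} + \frac{\left(u + 270\right) \frac{1}{-10 + \left(\left(- \frac{3 u}{4} - \frac{21}{2}\right) + u\right)}}{4} = \frac{3}{4} + \frac{\left(270 + u\right) \frac{1}{-10 + \left(\left(- \frac{3 u}{4} - \frac{21}{2}\right) + u\right)}}{4} = \frac{3}{4} + \frac{\left(270 + u\right) \frac{1}{-10 + \left(\left(- \frac{21}{2} - \frac{3 u}{4}\right) + u\right)}}{4} = \frac{3}{4} + \frac{\left(270 + u\right) \frac{1}{-10 + \left(- \frac{21}{2} + \frac{u}{4}\right)}}{4} = \frac{3}{4} + \frac{\left(270 + u\right) \frac{1}{- \frac{41}{2} + \frac{u}{4}}}{4} = \frac{3}{4} + \frac{\frac{1}{- \frac{41}{2} + \frac{u}{4}} \left(270 + u\right)}{4} = \frac{3}{4} + \frac{270 + u}{4 \left(- \frac{41}{2} + \frac{u}{4}\right)}$)
$-391858 + N{\left(\frac{1}{619} \right)} = -391858 + \frac{834 + \frac{7}{619}}{4 \left(-82 + \frac{1}{619}\right)} = -391858 + \frac{834 + 7 \cdot \frac{1}{619}}{4 \left(-82 + \frac{1}{619}\right)} = -391858 + \frac{834 + \frac{7}{619}}{4 \left(- \frac{50757}{619}\right)} = -391858 + \frac{1}{4} \left(- \frac{619}{50757}\right) \frac{516253}{619} = -391858 - \frac{516253}{203028} = - \frac{79558662277}{203028}$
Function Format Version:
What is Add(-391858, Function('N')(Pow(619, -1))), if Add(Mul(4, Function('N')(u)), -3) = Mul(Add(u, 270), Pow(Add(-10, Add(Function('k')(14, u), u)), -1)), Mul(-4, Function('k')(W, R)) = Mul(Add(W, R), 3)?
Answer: Rational(-79558662277, 203028) ≈ -3.9186e+5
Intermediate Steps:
Function('k')(W, R) = Add(Mul(Rational(-3, 4), R), Mul(Rational(-3, 4), W)) (Function('k')(W, R) = Mul(Rational(-1, 4), Mul(Add(W, R), 3)) = Mul(Rational(-1, 4), Mul(Add(R, W), 3)) = Mul(Rational(-1, 4), Add(Mul(3, R), Mul(3, W))) = Add(Mul(Rational(-3, 4), R), Mul(Rational(-3, 4), W)))
Function('N')(u) = Add(Rational(3, 4), Mul(Rational(1, 4), Pow(Add(Rational(-41, 2), Mul(Rational(1, 4), u)), -1), Add(270, u))) (Function('N')(u) = Add(Rational(3, 4), Mul(Rational(1, 4), Mul(Add(u, 270), Pow(Add(-10, Add(Add(Mul(Rational(-3, 4), u), Mul(Rational(-3, 4), 14)), u)), -1)))) = Add(Rational(3, 4), Mul(Rational(1, 4), Mul(Add(270, u), Pow(Add(-10, Add(Add(Mul(Rational(-3, 4), u), Rational(-21, 2)), u)), -1)))) = Add(Rational(3, 4), Mul(Rational(1, 4), Mul(Add(270, u), Pow(Add(-10, Add(Add(Rational(-21, 2), Mul(Rational(-3, 4), u)), u)), -1)))) = Add(Rational(3, 4), Mul(Rational(1, 4), Mul(Add(270, u), Pow(Add(-10, Add(Rational(-21, 2), Mul(Rational(1, 4), u))), -1)))) = Add(Rational(3, 4), Mul(Rational(1, 4), Mul(Add(270, u), Pow(Add(Rational(-41, 2), Mul(Rational(1, 4), u)), -1)))) = Add(Rational(3, 4), Mul(Rational(1, 4), Mul(Pow(Add(Rational(-41, 2), Mul(Rational(1, 4), u)), -1), Add(270, u)))) = Add(Rational(3, 4), Mul(Rational(1, 4), Pow(Add(Rational(-41, 2), Mul(Rational(1, 4), u)), -1), Add(270, u))))
Add(-391858, Function('N')(Pow(619, -1))) = Add(-391858, Mul(Rational(1, 4), Pow(Add(-82, Pow(619, -1)), -1), Add(834, Mul(7, Pow(619, -1))))) = Add(-391858, Mul(Rational(1, 4), Pow(Add(-82, Rational(1, 619)), -1), Add(834, Mul(7, Rational(1, 619))))) = Add(-391858, Mul(Rational(1, 4), Pow(Rational(-50757, 619), -1), Add(834, Rational(7, 619)))) = Add(-391858, Mul(Rational(1, 4), Rational(-619, 50757), Rational(516253, 619))) = Add(-391858, Rational(-516253, 203028)) = Rational(-79558662277, 203028)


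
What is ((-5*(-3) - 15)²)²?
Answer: 0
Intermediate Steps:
((-5*(-3) - 15)²)² = ((15 - 15)²)² = (0²)² = 0² = 0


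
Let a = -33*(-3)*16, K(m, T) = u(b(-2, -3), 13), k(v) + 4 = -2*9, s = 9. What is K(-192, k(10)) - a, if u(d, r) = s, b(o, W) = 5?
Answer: -1575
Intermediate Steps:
k(v) = -22 (k(v) = -4 - 2*9 = -4 - 18 = -22)
u(d, r) = 9
K(m, T) = 9
a = 1584 (a = 99*16 = 1584)
K(-192, k(10)) - a = 9 - 1*1584 = 9 - 1584 = -1575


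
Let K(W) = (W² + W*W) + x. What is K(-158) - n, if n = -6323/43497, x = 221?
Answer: 2181337376/43497 ≈ 50149.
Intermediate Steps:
n = -6323/43497 (n = -6323*1/43497 = -6323/43497 ≈ -0.14537)
K(W) = 221 + 2*W² (K(W) = (W² + W*W) + 221 = (W² + W²) + 221 = 2*W² + 221 = 221 + 2*W²)
K(-158) - n = (221 + 2*(-158)²) - 1*(-6323/43497) = (221 + 2*24964) + 6323/43497 = (221 + 49928) + 6323/43497 = 50149 + 6323/43497 = 2181337376/43497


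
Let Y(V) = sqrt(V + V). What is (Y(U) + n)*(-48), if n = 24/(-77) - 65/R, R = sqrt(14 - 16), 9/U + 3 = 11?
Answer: -4392/77 - 1560*I*sqrt(2) ≈ -57.039 - 2206.2*I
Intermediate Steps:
U = 9/8 (U = 9/(-3 + 11) = 9/8 ≈ 1.1250)
Y(V) = sqrt(2)*sqrt(V) (Y(V) = sqrt(2*V) = sqrt(2)*sqrt(V))
R = I*sqrt(2) (R = sqrt(-2) = I*sqrt(2) ≈ 1.4142*I)
n = -24/77 + 65*I*sqrt(2)/2 (n = 24/(-77) - 65*(-I*sqrt(2)/2) = 24*(-1/77) - (-65)*I*sqrt(2)/2 = -24/77 + 65*I*sqrt(2)/2 ≈ -0.31169 + 45.962*I)
(Y(U) + n)*(-48) = (sqrt(2)*sqrt(9/8) + (-24/77 + 65*I*sqrt(2)/2))*(-48) = (sqrt(2)*(3*sqrt(2)/4) + (-24/77 + 65*I*sqrt(2)/2))*(-48) = (3/2 + (-24/77 + 65*I*sqrt(2)/2))*(-48) = (183/154 + 65*I*sqrt(2)/2)*(-48) = -4392/77 - 1560*I*sqrt(2)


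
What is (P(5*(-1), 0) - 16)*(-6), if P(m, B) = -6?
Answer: 132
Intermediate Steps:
(P(5*(-1), 0) - 16)*(-6) = (-6 - 16)*(-6) = -22*(-6) = 132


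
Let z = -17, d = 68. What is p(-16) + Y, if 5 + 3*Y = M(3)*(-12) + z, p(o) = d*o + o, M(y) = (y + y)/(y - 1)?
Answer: -3370/3 ≈ -1123.3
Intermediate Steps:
M(y) = 2*y/(-1 + y) (M(y) = (2*y)/(-1 + y) = 2*y/(-1 + y))
p(o) = 69*o (p(o) = 68*o + o = 69*o)
Y = -58/3 (Y = -5/3 + ((2*3/(-1 + 3))*(-12) - 17)/3 = -5/3 + ((2*3/2)*(-12) - 17)/3 = -5/3 + ((2*3*(½))*(-12) - 17)/3 = -5/3 + (3*(-12) - 17)/3 = -5/3 + (-36 - 17)/3 = -5/3 + (⅓)*(-53) = -5/3 - 53/3 = -58/3 ≈ -19.333)
p(-16) + Y = 69*(-16) - 58/3 = -1104 - 58/3 = -3370/3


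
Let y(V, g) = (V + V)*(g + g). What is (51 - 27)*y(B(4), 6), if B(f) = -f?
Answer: -2304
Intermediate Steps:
y(V, g) = 4*V*g (y(V, g) = (2*V)*(2*g) = 4*V*g)
(51 - 27)*y(B(4), 6) = (51 - 27)*(4*(-1*4)*6) = 24*(4*(-4)*6) = 24*(-96) = -2304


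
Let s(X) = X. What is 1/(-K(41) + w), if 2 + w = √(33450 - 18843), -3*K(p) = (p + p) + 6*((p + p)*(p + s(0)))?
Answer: 60744/409850041 - 27*√1623/409850041 ≈ 0.00014556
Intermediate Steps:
K(p) = -4*p² - 2*p/3 (K(p) = -((p + p) + 6*((p + p)*(p + 0)))/3 = -(2*p + 6*((2*p)*p))/3 = -(2*p + 6*(2*p²))/3 = -(2*p + 12*p²)/3 = -4*p² - 2*p/3)
w = -2 + 3*√1623 (w = -2 + √(33450 - 18843) = -2 + √14607 = -2 + 3*√1623 ≈ 118.86)
1/(-K(41) + w) = 1/(-(-2)*41*(1 + 6*41)/3 + (-2 + 3*√1623)) = 1/(-(-2)*41*(1 + 246)/3 + (-2 + 3*√1623)) = 1/(-(-2)*41*247/3 + (-2 + 3*√1623)) = 1/(-1*(-20254/3) + (-2 + 3*√1623)) = 1/(20254/3 + (-2 + 3*√1623)) = 1/(20248/3 + 3*√1623)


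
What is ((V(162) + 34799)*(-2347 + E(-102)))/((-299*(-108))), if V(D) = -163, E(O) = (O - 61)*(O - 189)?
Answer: 390399674/8073 ≈ 48359.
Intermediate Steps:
E(O) = (-189 + O)*(-61 + O) (E(O) = (-61 + O)*(-189 + O) = (-189 + O)*(-61 + O))
((V(162) + 34799)*(-2347 + E(-102)))/((-299*(-108))) = ((-163 + 34799)*(-2347 + (11529 + (-102)² - 250*(-102))))/((-299*(-108))) = (34636*(-2347 + (11529 + 10404 + 25500)))/32292 = (34636*(-2347 + 47433))*(1/32292) = (34636*45086)*(1/32292) = 1561598696*(1/32292) = 390399674/8073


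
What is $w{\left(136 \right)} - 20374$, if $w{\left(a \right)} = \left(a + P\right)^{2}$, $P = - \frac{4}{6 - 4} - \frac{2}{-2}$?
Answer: $-2149$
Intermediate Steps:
$P = -1$ ($P = - \frac{4}{2} - -1 = \left(-4\right) \frac{1}{2} + 1 = -2 + 1 = -1$)
$w{\left(a \right)} = \left(-1 + a\right)^{2}$ ($w{\left(a \right)} = \left(a - 1\right)^{2} = \left(-1 + a\right)^{2}$)
$w{\left(136 \right)} - 20374 = \left(-1 + 136\right)^{2} - 20374 = 135^{2} - 20374 = 18225 - 20374 = -2149$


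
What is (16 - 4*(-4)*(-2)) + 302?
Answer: 286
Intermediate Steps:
(16 - 4*(-4)*(-2)) + 302 = (16 + 16*(-2)) + 302 = (16 - 32) + 302 = -16 + 302 = 286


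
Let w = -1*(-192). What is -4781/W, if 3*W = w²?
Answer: -4781/12288 ≈ -0.38908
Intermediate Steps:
w = 192
W = 12288 (W = (⅓)*192² = (⅓)*36864 = 12288)
-4781/W = -4781/12288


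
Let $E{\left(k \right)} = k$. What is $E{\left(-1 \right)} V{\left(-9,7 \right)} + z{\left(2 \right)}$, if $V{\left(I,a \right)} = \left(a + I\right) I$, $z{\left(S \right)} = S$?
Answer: $-16$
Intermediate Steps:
$V{\left(I,a \right)} = I \left(I + a\right)$ ($V{\left(I,a \right)} = \left(I + a\right) I = I \left(I + a\right)$)
$E{\left(-1 \right)} V{\left(-9,7 \right)} + z{\left(2 \right)} = - \left(-9\right) \left(-9 + 7\right) + 2 = - \left(-9\right) \left(-2\right) + 2 = \left(-1\right) 18 + 2 = -18 + 2 = -16$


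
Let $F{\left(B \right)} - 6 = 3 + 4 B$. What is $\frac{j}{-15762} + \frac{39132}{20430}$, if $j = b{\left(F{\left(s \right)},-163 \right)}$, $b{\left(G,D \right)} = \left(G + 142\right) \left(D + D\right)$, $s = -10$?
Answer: $\frac{339359}{80585} \approx 4.2112$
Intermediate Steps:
$F{\left(B \right)} = 9 + 4 B$ ($F{\left(B \right)} = 6 + \left(3 + 4 B\right) = 9 + 4 B$)
$b{\left(G,D \right)} = 2 D \left(142 + G\right)$ ($b{\left(G,D \right)} = \left(142 + G\right) 2 D = 2 D \left(142 + G\right)$)
$j = -36186$ ($j = 2 \left(-163\right) \left(142 + \left(9 + 4 \left(-10\right)\right)\right) = 2 \left(-163\right) \left(142 + \left(9 - 40\right)\right) = 2 \left(-163\right) \left(142 - 31\right) = 2 \left(-163\right) 111 = -36186$)
$\frac{j}{-15762} + \frac{39132}{20430} = - \frac{36186}{-15762} + \frac{39132}{20430} = \left(-36186\right) \left(- \frac{1}{15762}\right) + 39132 \cdot \frac{1}{20430} = \frac{163}{71} + \frac{2174}{1135} = \frac{339359}{80585}$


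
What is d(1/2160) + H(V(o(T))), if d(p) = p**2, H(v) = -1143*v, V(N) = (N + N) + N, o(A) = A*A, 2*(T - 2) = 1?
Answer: -99989639999/4665600 ≈ -21431.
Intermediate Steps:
T = 5/2 (T = 2 + (1/2)*1 = 2 + 1/2 = 5/2 ≈ 2.5000)
o(A) = A**2
V(N) = 3*N (V(N) = 2*N + N = 3*N)
d(1/2160) + H(V(o(T))) = (1/2160)**2 - 3429*(5/2)**2 = (1/2160)**2 - 3429*25/4 = 1/4665600 - 1143*75/4 = 1/4665600 - 85725/4 = -99989639999/4665600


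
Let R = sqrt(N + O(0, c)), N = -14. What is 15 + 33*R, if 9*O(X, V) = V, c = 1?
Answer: 15 + 55*I*sqrt(5) ≈ 15.0 + 122.98*I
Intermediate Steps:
O(X, V) = V/9
R = 5*I*sqrt(5)/3 (R = sqrt(-14 + (1/9)*1) = sqrt(-14 + 1/9) = sqrt(-125/9) = 5*I*sqrt(5)/3 ≈ 3.7268*I)
15 + 33*R = 15 + 33*(5*I*sqrt(5)/3) = 15 + 55*I*sqrt(5)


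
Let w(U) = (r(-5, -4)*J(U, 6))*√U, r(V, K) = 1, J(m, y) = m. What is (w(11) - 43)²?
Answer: 3180 - 946*√11 ≈ 42.473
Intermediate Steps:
w(U) = U^(3/2) (w(U) = (1*U)*√U = U*√U = U^(3/2))
(w(11) - 43)² = (11^(3/2) - 43)² = (11*√11 - 43)² = (-43 + 11*√11)²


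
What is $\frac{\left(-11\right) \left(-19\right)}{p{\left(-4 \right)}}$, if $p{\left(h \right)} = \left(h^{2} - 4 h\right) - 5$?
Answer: $\frac{209}{27} \approx 7.7407$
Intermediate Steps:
$p{\left(h \right)} = -5 + h^{2} - 4 h$
$\frac{\left(-11\right) \left(-19\right)}{p{\left(-4 \right)}} = \frac{\left(-11\right) \left(-19\right)}{-5 + \left(-4\right)^{2} - -16} = \frac{209}{-5 + 16 + 16} = \frac{209}{27}$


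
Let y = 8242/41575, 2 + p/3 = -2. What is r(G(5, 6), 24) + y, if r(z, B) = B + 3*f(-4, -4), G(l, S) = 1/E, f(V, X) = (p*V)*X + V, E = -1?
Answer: -23440058/41575 ≈ -563.80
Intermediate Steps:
p = -12 (p = -6 + 3*(-2) = -6 - 6 = -12)
f(V, X) = V - 12*V*X (f(V, X) = (-12*V)*X + V = -12*V*X + V = V - 12*V*X)
G(l, S) = -1 (G(l, S) = 1/(-1) = -1)
r(z, B) = -588 + B (r(z, B) = B + 3*(-4*(1 - 12*(-4))) = B + 3*(-4*(1 + 48)) = B + 3*(-4*49) = B + 3*(-196) = B - 588 = -588 + B)
y = 8242/41575 (y = 8242*(1/41575) = 8242/41575 ≈ 0.19824)
r(G(5, 6), 24) + y = (-588 + 24) + 8242/41575 = -564 + 8242/41575 = -23440058/41575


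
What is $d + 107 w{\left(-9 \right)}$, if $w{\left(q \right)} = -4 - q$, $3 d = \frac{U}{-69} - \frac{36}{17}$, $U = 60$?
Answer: $\frac{626387}{1173} \approx 534.0$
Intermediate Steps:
$d = - \frac{1168}{1173}$ ($d = \frac{\frac{60}{-69} - \frac{36}{17}}{3} = \frac{60 \left(- \frac{1}{69}\right) - \frac{36}{17}}{3} = \frac{- \frac{20}{23} - \frac{36}{17}}{3} = \frac{1}{3} \left(- \frac{1168}{391}\right) = - \frac{1168}{1173} \approx -0.99574$)
$d + 107 w{\left(-9 \right)} = - \frac{1168}{1173} + 107 \left(-4 - -9\right) = - \frac{1168}{1173} + 107 \left(-4 + 9\right) = - \frac{1168}{1173} + 107 \cdot 5 = - \frac{1168}{1173} + 535 = \frac{626387}{1173}$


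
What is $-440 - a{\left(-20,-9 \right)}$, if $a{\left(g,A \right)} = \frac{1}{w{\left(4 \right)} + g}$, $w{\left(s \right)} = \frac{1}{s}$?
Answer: $- \frac{34756}{79} \approx -439.95$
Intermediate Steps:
$a{\left(g,A \right)} = \frac{1}{\frac{1}{4} + g}$
$-440 - a{\left(-20,-9 \right)} = -440 - \frac{4}{1 + 4 \left(-20\right)} = -440 - \frac{4}{1 - 80} = -440 - \frac{4}{-79} = -440 - 4 \left(- \frac{1}{79}\right) = -440 - - \frac{4}{79} = -440 + \frac{4}{79} = - \frac{34756}{79}$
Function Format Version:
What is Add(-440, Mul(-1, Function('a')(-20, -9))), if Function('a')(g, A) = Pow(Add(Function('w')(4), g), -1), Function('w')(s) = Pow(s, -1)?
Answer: Rational(-34756, 79) ≈ -439.95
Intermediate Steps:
Function('a')(g, A) = Pow(Add(Rational(1, 4), g), -1) (Function('a')(g, A) = Pow(Add(Pow(4, -1), g), -1) = Pow(Add(Rational(1, 4), g), -1))
Add(-440, Mul(-1, Function('a')(-20, -9))) = Add(-440, Mul(-1, Mul(4, Pow(Add(1, Mul(4, -20)), -1)))) = Add(-440, Mul(-1, Mul(4, Pow(Add(1, -80), -1)))) = Add(-440, Mul(-1, Mul(4, Pow(-79, -1)))) = Add(-440, Mul(-1, Mul(4, Rational(-1, 79)))) = Add(-440, Mul(-1, Rational(-4, 79))) = Add(-440, Rational(4, 79)) = Rational(-34756, 79)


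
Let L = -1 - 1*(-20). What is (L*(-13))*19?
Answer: -4693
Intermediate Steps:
L = 19 (L = -1 + 20 = 19)
(L*(-13))*19 = (19*(-13))*19 = -247*19 = -4693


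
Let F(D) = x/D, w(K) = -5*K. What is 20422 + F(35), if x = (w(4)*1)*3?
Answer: 142942/7 ≈ 20420.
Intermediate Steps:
x = -60 (x = (-5*4*1)*3 = -20*1*3 = -20*3 = -60)
F(D) = -60/D
20422 + F(35) = 20422 - 60/35 = 20422 - 60*1/35 = 20422 - 12/7 = 142942/7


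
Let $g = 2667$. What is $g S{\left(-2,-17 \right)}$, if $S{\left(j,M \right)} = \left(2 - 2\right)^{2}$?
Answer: $0$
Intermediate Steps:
$S{\left(j,M \right)} = 0$ ($S{\left(j,M \right)} = 0^{2} = 0$)
$g S{\left(-2,-17 \right)} = 2667 \cdot 0 = 0$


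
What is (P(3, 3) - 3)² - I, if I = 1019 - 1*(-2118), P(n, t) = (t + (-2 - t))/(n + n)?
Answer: -28133/9 ≈ -3125.9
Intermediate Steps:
P(n, t) = -1/n (P(n, t) = -2*1/(2*n) = -1/n)
I = 3137 (I = 1019 + 2118 = 3137)
(P(3, 3) - 3)² - I = (-1/3 - 3)² - 1*3137 = (-1*⅓ - 3)² - 3137 = (-⅓ - 3)² - 3137 = (-10/3)² - 3137 = 100/9 - 3137 = -28133/9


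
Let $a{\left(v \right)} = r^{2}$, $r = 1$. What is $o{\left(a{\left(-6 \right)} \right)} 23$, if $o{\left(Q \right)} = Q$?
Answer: $23$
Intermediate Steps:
$a{\left(v \right)} = 1$ ($a{\left(v \right)} = 1^{2} = 1$)
$o{\left(a{\left(-6 \right)} \right)} 23 = 1 \cdot 23 = 23$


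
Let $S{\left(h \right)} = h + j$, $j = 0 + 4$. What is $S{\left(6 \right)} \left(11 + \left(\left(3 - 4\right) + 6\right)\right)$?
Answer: $160$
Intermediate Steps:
$j = 4$
$S{\left(h \right)} = 4 + h$ ($S{\left(h \right)} = h + 4 = 4 + h$)
$S{\left(6 \right)} \left(11 + \left(\left(3 - 4\right) + 6\right)\right) = \left(4 + 6\right) \left(11 + \left(\left(3 - 4\right) + 6\right)\right) = 10 \left(11 + \left(-1 + 6\right)\right) = 10 \left(11 + 5\right) = 10 \cdot 16 = 160$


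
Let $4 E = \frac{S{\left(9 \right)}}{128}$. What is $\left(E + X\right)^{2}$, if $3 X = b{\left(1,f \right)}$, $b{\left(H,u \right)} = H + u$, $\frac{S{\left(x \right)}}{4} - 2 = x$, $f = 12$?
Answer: $\frac{2879809}{147456} \approx 19.53$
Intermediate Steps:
$S{\left(x \right)} = 8 + 4 x$
$E = \frac{11}{128}$ ($E = \frac{\left(8 + 4 \cdot 9\right) \frac{1}{128}}{4} = \frac{\left(8 + 36\right) \frac{1}{128}}{4} = \frac{44 \cdot \frac{1}{128}}{4} = \frac{1}{4} \cdot \frac{11}{32} = \frac{11}{128} \approx 0.085938$)
$X = \frac{13}{3}$ ($X = \frac{1 + 12}{3} = \frac{1}{3} \cdot 13 = \frac{13}{3} \approx 4.3333$)
$\left(E + X\right)^{2} = \left(\frac{11}{128} + \frac{13}{3}\right)^{2} = \left(\frac{1697}{384}\right)^{2} = \frac{2879809}{147456}$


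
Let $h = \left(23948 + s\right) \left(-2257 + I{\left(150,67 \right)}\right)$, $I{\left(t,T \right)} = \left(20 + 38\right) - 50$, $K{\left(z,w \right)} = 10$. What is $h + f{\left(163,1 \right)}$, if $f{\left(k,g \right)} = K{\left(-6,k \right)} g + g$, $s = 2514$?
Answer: $-59513027$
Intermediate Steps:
$I{\left(t,T \right)} = 8$ ($I{\left(t,T \right)} = 58 - 50 = 8$)
$f{\left(k,g \right)} = 11 g$ ($f{\left(k,g \right)} = 10 g + g = 11 g$)
$h = -59513038$ ($h = \left(23948 + 2514\right) \left(-2257 + 8\right) = 26462 \left(-2249\right) = -59513038$)
$h + f{\left(163,1 \right)} = -59513038 + 11 \cdot 1 = -59513038 + 11 = -59513027$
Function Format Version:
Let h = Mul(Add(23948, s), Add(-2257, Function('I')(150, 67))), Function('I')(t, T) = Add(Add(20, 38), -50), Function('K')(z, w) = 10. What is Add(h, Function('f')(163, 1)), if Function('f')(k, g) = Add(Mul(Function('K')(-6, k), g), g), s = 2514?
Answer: -59513027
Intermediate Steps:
Function('I')(t, T) = 8 (Function('I')(t, T) = Add(58, -50) = 8)
Function('f')(k, g) = Mul(11, g) (Function('f')(k, g) = Add(Mul(10, g), g) = Mul(11, g))
h = -59513038 (h = Mul(Add(23948, 2514), Add(-2257, 8)) = Mul(26462, -2249) = -59513038)
Add(h, Function('f')(163, 1)) = Add(-59513038, Mul(11, 1)) = Add(-59513038, 11) = -59513027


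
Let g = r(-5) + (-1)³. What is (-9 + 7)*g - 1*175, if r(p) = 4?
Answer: -181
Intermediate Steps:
g = 3 (g = 4 + (-1)³ = 4 - 1 = 3)
(-9 + 7)*g - 1*175 = (-9 + 7)*3 - 1*175 = -2*3 - 175 = -6 - 175 = -181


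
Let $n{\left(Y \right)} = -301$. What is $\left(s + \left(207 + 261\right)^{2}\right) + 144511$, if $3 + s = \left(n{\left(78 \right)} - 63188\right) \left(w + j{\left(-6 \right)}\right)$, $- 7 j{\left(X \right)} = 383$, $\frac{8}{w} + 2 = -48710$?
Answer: $\frac{163557140402}{42623} \approx 3.8373 \cdot 10^{6}$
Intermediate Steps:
$w = - \frac{1}{6089}$ ($w = \frac{8}{-2 - 48710} = \frac{8}{-48712} = 8 \left(- \frac{1}{48712}\right) = - \frac{1}{6089} \approx -0.00016423$)
$j{\left(X \right)} = - \frac{383}{7}$ ($j{\left(X \right)} = \left(- \frac{1}{7}\right) 383 = - \frac{383}{7}$)
$s = \frac{148062188097}{42623}$ ($s = -3 + \left(-301 - 63188\right) \left(- \frac{1}{6089} - \frac{383}{7}\right) = -3 - - \frac{148062315966}{42623} = -3 + \frac{148062315966}{42623} = \frac{148062188097}{42623} \approx 3.4738 \cdot 10^{6}$)
$\left(s + \left(207 + 261\right)^{2}\right) + 144511 = \left(\frac{148062188097}{42623} + \left(207 + 261\right)^{2}\right) + 144511 = \left(\frac{148062188097}{42623} + 468^{2}\right) + 144511 = \left(\frac{148062188097}{42623} + 219024\right) + 144511 = \frac{157397648049}{42623} + 144511 = \frac{163557140402}{42623}$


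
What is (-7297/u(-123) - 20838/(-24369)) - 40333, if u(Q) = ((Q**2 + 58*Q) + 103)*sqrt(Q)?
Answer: -327618013/8123 + 7297*I*sqrt(123)/996054 ≈ -40332.0 + 0.081248*I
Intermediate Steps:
u(Q) = sqrt(Q)*(103 + Q**2 + 58*Q) (u(Q) = (103 + Q**2 + 58*Q)*sqrt(Q) = sqrt(Q)*(103 + Q**2 + 58*Q))
(-7297/u(-123) - 20838/(-24369)) - 40333 = (-7297*(-I*sqrt(123)/(123*(103 + (-123)**2 + 58*(-123)))) - 20838/(-24369)) - 40333 = (-7297*(-I*sqrt(123)/(123*(103 + 15129 - 7134))) - 20838*(-1/24369)) - 40333 = (-7297*(-I*sqrt(123)/996054) + 6946/8123) - 40333 = (-(-7297)*I*sqrt(123)/996054 + 6946/8123) - 40333 = (7297*I*sqrt(123)/996054 + 6946/8123) - 40333 = (6946/8123 + 7297*I*sqrt(123)/996054) - 40333 = -327618013/8123 + 7297*I*sqrt(123)/996054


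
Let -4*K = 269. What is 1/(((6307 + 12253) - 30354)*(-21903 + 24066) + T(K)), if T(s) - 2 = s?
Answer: -4/102041949 ≈ -3.9200e-8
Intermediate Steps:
K = -269/4 (K = -¼*269 = -269/4 ≈ -67.250)
T(s) = 2 + s
1/(((6307 + 12253) - 30354)*(-21903 + 24066) + T(K)) = 1/(((6307 + 12253) - 30354)*(-21903 + 24066) + (2 - 269/4)) = 1/((18560 - 30354)*2163 - 261/4) = 1/(-11794*2163 - 261/4) = 1/(-25510422 - 261/4) = 1/(-102041949/4) = -4/102041949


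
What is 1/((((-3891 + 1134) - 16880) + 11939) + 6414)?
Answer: -1/1284 ≈ -0.00077882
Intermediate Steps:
1/((((-3891 + 1134) - 16880) + 11939) + 6414) = 1/(((-2757 - 16880) + 11939) + 6414) = 1/((-19637 + 11939) + 6414) = 1/(-7698 + 6414) = 1/(-1284) = -1/1284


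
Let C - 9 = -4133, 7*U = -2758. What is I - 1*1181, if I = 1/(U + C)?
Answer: -5335759/4518 ≈ -1181.0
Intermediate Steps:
U = -394 (U = (⅐)*(-2758) = -394)
C = -4124 (C = 9 - 4133 = -4124)
I = -1/4518 (I = 1/(-394 - 4124) = 1/(-4518) = -1/4518 ≈ -0.00022134)
I - 1*1181 = -1/4518 - 1*1181 = -1/4518 - 1181 = -5335759/4518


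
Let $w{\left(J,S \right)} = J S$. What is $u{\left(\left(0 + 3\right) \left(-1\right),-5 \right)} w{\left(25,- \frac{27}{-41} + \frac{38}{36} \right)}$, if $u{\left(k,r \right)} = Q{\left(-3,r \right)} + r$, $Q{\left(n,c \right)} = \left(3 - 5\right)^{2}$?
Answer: $- \frac{31625}{738} \approx -42.852$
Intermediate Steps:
$Q{\left(n,c \right)} = 4$ ($Q{\left(n,c \right)} = \left(-2\right)^{2} = 4$)
$u{\left(k,r \right)} = 4 + r$
$u{\left(\left(0 + 3\right) \left(-1\right),-5 \right)} w{\left(25,- \frac{27}{-41} + \frac{38}{36} \right)} = \left(4 - 5\right) 25 \left(- \frac{27}{-41} + \frac{38}{36}\right) = - 25 \left(\left(-27\right) \left(- \frac{1}{41}\right) + 38 \cdot \frac{1}{36}\right) = - 25 \left(\frac{27}{41} + \frac{19}{18}\right) = - \frac{25 \cdot 1265}{738} = \left(-1\right) \frac{31625}{738} = - \frac{31625}{738}$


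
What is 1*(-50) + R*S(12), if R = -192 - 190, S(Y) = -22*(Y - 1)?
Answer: 92394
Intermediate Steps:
S(Y) = 22 - 22*Y (S(Y) = -22*(-1 + Y) = 22 - 22*Y)
R = -382
1*(-50) + R*S(12) = 1*(-50) - 382*(22 - 22*12) = -50 - 382*(22 - 264) = -50 - 382*(-242) = -50 + 92444 = 92394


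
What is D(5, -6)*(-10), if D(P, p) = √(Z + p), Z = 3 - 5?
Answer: -20*I*√2 ≈ -28.284*I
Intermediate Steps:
Z = -2
D(P, p) = √(-2 + p)
D(5, -6)*(-10) = √(-2 - 6)*(-10) = √(-8)*(-10) = (2*I*√2)*(-10) = -20*I*√2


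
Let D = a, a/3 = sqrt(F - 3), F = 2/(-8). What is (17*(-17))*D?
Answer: -867*I*sqrt(13)/2 ≈ -1563.0*I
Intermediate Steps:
F = -1/4 (F = 2*(-1/8) = -1/4 ≈ -0.25000)
a = 3*I*sqrt(13)/2 (a = 3*sqrt(-1/4 - 3) = 3*sqrt(-13/4) = 3*(I*sqrt(13)/2) = 3*I*sqrt(13)/2 ≈ 5.4083*I)
D = 3*I*sqrt(13)/2 ≈ 5.4083*I
(17*(-17))*D = (17*(-17))*(3*I*sqrt(13)/2) = -867*I*sqrt(13)/2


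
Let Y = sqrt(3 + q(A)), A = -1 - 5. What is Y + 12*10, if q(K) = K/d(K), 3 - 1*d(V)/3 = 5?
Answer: 122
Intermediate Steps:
d(V) = -6 (d(V) = 9 - 3*5 = 9 - 15 = -6)
A = -6
q(K) = -K/6 (q(K) = K/(-6) = K*(-1/6) = -K/6)
Y = 2 (Y = sqrt(3 - 1/6*(-6)) = sqrt(3 + 1) = sqrt(4) = 2)
Y + 12*10 = 2 + 12*10 = 2 + 120 = 122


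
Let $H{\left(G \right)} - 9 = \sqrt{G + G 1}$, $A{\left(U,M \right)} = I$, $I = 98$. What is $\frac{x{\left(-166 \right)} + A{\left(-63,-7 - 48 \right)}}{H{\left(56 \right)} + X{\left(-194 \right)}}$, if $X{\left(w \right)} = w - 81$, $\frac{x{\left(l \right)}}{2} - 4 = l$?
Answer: $\frac{2147}{2523} + \frac{226 \sqrt{7}}{17661} \approx 0.88483$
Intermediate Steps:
$x{\left(l \right)} = 8 + 2 l$
$X{\left(w \right)} = -81 + w$
$A{\left(U,M \right)} = 98$
$H{\left(G \right)} = 9 + \sqrt{2} \sqrt{G}$ ($H{\left(G \right)} = 9 + \sqrt{G + G 1} = 9 + \sqrt{G + G} = 9 + \sqrt{2 G} = 9 + \sqrt{2} \sqrt{G}$)
$\frac{x{\left(-166 \right)} + A{\left(-63,-7 - 48 \right)}}{H{\left(56 \right)} + X{\left(-194 \right)}} = \frac{\left(8 + 2 \left(-166\right)\right) + 98}{\left(9 + \sqrt{2} \sqrt{56}\right) - 275} = \frac{\left(8 - 332\right) + 98}{\left(9 + \sqrt{2} \cdot 2 \sqrt{14}\right) - 275} = \frac{-324 + 98}{\left(9 + 4 \sqrt{7}\right) - 275} = - \frac{226}{-266 + 4 \sqrt{7}}$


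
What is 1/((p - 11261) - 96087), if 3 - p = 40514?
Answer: -1/147859 ≈ -6.7632e-6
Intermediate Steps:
p = -40511 (p = 3 - 1*40514 = 3 - 40514 = -40511)
1/((p - 11261) - 96087) = 1/((-40511 - 11261) - 96087) = 1/(-51772 - 96087) = 1/(-147859) = -1/147859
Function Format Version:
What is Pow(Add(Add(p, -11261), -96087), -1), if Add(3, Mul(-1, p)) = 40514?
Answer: Rational(-1, 147859) ≈ -6.7632e-6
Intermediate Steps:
p = -40511 (p = Add(3, Mul(-1, 40514)) = Add(3, -40514) = -40511)
Pow(Add(Add(p, -11261), -96087), -1) = Pow(Add(Add(-40511, -11261), -96087), -1) = Pow(Add(-51772, -96087), -1) = Pow(-147859, -1) = Rational(-1, 147859)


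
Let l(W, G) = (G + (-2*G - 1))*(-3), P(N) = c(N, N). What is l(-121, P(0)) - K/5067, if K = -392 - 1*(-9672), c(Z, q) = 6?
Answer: 97127/5067 ≈ 19.169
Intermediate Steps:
P(N) = 6
K = 9280 (K = -392 + 9672 = 9280)
l(W, G) = 3 + 3*G (l(W, G) = (G + (-1 - 2*G))*(-3) = (-1 - G)*(-3) = 3 + 3*G)
l(-121, P(0)) - K/5067 = (3 + 3*6) - 9280/5067 = (3 + 18) - 9280/5067 = 21 - 1*9280/5067 = 21 - 9280/5067 = 97127/5067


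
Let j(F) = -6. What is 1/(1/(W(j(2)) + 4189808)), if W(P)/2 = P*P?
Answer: 4189880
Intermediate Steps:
W(P) = 2*P**2 (W(P) = 2*(P*P) = 2*P**2)
1/(1/(W(j(2)) + 4189808)) = 1/(1/(2*(-6)**2 + 4189808)) = 1/(1/(2*36 + 4189808)) = 1/(1/(72 + 4189808)) = 1/(1/4189880) = 4189880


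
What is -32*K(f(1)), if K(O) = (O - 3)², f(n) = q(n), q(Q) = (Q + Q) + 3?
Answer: -128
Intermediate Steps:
q(Q) = 3 + 2*Q (q(Q) = 2*Q + 3 = 3 + 2*Q)
f(n) = 3 + 2*n
K(O) = (-3 + O)²
-32*K(f(1)) = -32*(-3 + (3 + 2*1))² = -32*(-3 + (3 + 2))² = -32*(-3 + 5)² = -32*2² = -32*4 = -128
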